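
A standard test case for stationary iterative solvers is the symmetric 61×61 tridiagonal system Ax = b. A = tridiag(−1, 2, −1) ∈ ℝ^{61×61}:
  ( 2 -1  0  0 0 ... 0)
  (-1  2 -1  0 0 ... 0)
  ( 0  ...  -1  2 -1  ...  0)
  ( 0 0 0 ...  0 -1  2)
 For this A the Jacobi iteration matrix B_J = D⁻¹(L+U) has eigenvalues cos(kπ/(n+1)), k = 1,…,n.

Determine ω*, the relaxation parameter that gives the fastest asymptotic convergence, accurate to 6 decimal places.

ω* = 1.903585

ρ_J = max_k |cos(kπ/62)| = cos(π/62) = 0.998717
√(1−ρ_J²) simplifies to sin(π/62) = 0.0506492.
ω* = 2/(1+0.0506492) = 1.903585
ρ_SOR = ω* − 1 = 1.903585 − 1 = 0.903585.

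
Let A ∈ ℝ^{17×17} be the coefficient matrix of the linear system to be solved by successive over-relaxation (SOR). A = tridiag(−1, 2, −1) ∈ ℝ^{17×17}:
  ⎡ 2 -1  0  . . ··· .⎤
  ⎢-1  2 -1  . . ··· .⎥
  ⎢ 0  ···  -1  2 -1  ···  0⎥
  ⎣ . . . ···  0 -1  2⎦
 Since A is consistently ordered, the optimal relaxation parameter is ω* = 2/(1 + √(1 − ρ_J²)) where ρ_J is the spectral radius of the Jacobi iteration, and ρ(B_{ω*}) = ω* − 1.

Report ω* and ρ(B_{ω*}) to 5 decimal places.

n=17: λ(B_J) = 1 − λ(A)/2 = cos(kπ/18); k=1 gives ρ_J = 0.98481.
1 − cos²(π/18) = sin²(π/18) ⇒ √(1−ρ_J²) = sin(π/18) = 0.173648.
Young: ω* = 2/(1+√(1−ρ_J²)) = 2/(1+0.173648) = 2/1.173648 = 1.70409.
Hence ρ(B_{ω*}) = 1.70409 − 1 = 0.70409.

ω* = 1.70409, ρ_SOR = 0.70409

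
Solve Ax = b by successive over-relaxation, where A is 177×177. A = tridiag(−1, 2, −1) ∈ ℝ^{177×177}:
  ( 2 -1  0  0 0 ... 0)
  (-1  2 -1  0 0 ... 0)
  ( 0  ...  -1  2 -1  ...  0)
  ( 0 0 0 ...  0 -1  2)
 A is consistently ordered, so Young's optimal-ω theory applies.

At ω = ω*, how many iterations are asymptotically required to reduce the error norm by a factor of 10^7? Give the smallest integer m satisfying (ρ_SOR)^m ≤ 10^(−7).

m = 457

spectrum of D⁻¹(L+U) = {cos(kπ/178) : 1≤k≤177}; ρ_J = cos(π/178) = 0.9998443.
√(1 − cos²(π/178)) = sin(π/178) ≈ 0.0176485.
ω* = 2/(1 + 0.0176485) = 2/1.0176485 = 1.9653151.
ρ(B_{ω*}) = ω*−1 = 0.9653151
m ≥ 7·ln10 / (−ln 0.9653151) = 456.594; smallest integer m = 457.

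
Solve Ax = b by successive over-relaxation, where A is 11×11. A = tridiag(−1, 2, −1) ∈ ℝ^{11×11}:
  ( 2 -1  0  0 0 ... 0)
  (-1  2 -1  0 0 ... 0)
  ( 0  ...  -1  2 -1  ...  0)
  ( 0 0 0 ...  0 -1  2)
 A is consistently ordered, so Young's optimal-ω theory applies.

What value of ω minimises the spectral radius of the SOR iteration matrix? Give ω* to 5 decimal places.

ρ_J = max_k |cos(kπ/12)| = cos(π/12) = 0.96593
1 − cos²(π/12) = sin²(π/12) ⇒ √(1−ρ_J²) = sin(π/12) = 0.258819.
Young: ω* = 2/(1+√(1−ρ_J²)) = 2/(1+0.258819) = 2/1.258819 = 1.58879.
ρ_SOR = ω* − 1 ≈ 0.58879.

ω* = 1.58879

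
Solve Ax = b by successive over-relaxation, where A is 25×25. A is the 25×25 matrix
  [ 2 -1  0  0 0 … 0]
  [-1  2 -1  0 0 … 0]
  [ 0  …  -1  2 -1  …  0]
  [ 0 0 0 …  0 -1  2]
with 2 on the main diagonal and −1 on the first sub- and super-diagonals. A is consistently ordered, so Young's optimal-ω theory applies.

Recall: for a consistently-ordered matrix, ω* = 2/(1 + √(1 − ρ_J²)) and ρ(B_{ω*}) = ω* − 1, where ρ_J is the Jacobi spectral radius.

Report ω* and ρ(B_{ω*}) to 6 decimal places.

n=25: λ(B_J) = 1 − λ(A)/2 = cos(kπ/26); k=1 gives ρ_J = 0.992709.
1 − cos²(π/26) = sin²(π/26) ⇒ √(1−ρ_J²) = sin(π/26) = 0.1205367.
[ω*] 2 ÷ (1 + 0.1205367) = 2 ÷ 1.1205367 = 1.784859.
and ρ(B_{ω*}) = 1.784859 − 1 = 0.784859.

ω* = 1.784859, ρ_SOR = 0.784859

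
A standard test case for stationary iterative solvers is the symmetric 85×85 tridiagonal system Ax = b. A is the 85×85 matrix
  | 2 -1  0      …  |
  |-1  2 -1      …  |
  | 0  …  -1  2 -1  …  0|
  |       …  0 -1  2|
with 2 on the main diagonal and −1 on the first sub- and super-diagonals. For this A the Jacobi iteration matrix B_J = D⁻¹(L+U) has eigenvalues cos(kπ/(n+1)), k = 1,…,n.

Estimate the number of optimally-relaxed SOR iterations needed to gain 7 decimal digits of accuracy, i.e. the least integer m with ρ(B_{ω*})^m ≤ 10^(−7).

ρ_J = max_k |cos(kπ/86)| = cos(π/86) = 0.9993328
root = sin(π/86) = 0.0365220  (since 1−cos² = sin²).
ω* = 2/(1+0.0365220) = 1.9295297
ρ(B_{ω*}) = ω*−1 = 0.9295297
For 7 digits: m = 7·ln10 / (−ln 0.9295297) = 16.1181/0.0730765 = 220.565; round up → m = 221.

m = 221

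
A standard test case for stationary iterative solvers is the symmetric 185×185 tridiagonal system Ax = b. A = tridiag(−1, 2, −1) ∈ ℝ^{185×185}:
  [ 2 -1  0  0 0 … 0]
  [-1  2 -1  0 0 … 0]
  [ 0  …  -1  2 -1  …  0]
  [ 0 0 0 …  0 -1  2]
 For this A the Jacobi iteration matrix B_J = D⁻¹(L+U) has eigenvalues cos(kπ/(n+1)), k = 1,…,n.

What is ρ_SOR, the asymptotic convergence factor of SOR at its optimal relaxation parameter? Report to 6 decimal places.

With n=185, ρ(Jacobi) = cos(π/186) = 0.999857.
1 − cos²(π/186) = sin²(π/186) ⇒ √(1−ρ_J²) = sin(π/186) = 0.0168895.
So ω* = 2/1.0168895 = 1.966782 (Young).
and ρ(B_{ω*}) = 1.966782 − 1 = 0.966782.

ρ_SOR = 0.966782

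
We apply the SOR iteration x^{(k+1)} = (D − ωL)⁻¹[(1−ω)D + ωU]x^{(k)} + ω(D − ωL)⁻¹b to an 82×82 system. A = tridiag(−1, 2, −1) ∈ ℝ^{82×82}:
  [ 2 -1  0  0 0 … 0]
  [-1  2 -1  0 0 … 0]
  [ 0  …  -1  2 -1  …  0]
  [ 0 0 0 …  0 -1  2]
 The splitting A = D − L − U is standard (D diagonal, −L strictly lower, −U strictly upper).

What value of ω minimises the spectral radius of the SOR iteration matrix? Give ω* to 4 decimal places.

B_J for the 82×82 system has eigenvalues cos(kπ/83); ρ_J = cos(π/83) = 0.9993.
√(1−ρ_J²) simplifies to sin(π/83) = 0.03784.
Young: ω* = 2/(1+√(1−ρ_J²)) = 2/(1+0.03784) = 2/1.03784 = 1.9271.
ρ_SOR = ω* − 1 = 1.9271 − 1 = 0.9271.

ω* = 1.9271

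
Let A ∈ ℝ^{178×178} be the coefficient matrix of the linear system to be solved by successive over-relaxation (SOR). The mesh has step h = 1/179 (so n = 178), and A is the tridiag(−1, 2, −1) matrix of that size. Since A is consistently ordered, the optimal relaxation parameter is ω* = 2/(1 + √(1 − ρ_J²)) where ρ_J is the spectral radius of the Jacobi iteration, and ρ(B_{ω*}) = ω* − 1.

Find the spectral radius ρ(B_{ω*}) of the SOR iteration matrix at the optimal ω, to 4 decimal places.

spectrum of D⁻¹(L+U) = {cos(kπ/179) : 1≤k≤178}; ρ_J = cos(π/179) = 0.9998.
root = sin(π/179) = 0.01755  (since 1−cos² = sin²).
So ω* = 2/1.01755 = 1.9655 (Young).
and ρ(B_{ω*}) = 1.9655 − 1 = 0.9655.

ρ_SOR = 0.9655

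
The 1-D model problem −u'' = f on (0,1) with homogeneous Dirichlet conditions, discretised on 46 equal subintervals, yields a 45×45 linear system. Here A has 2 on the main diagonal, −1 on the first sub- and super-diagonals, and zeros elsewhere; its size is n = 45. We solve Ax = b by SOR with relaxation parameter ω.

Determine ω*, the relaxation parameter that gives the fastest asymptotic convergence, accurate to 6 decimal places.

½·tridiag(1,0,1) at n=45: λ_k = cos(kπ/46); max |λ| at k=1 ⇒ ρ_J = cos(π/46) ≈ 0.997669.
√(1−ρ_J²) simplifies to sin(π/46) = 0.0682424.
Young: ω* = 2/(1+√(1−ρ_J²)) = 2/(1+0.0682424) = 2/1.0682424 = 1.872234.
At ω = 1.872234 every |λ(B_ω)| = ω−1, so ρ_SOR = 0.872234.

ω* = 1.872234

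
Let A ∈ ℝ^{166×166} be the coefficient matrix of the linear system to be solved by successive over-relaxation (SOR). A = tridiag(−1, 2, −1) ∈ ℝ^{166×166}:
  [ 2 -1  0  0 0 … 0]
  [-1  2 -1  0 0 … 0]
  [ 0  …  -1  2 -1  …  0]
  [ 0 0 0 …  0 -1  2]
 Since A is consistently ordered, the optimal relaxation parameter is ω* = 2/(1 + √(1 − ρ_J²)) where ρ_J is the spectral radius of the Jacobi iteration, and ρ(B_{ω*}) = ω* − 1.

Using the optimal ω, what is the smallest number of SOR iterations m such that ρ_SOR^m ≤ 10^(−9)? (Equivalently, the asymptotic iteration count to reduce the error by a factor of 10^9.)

m = 551

B_J for the 166×166 system has eigenvalues cos(kπ/167); ρ_J = cos(π/167) = 0.9998231.
1 − cos²(π/167) = sin²(π/167) ⇒ √(1−ρ_J²) = sin(π/167) = 0.0188108.
Then 2/(1+√(1−ρ_J²)) = 2/(1+0.0188108); ω* = 2/1.0188108 = 1.9630730.
ρ(B_{ω*}) = ω*−1 = 0.9630730
9·ln10 = 20.7233; −ln(0.9630730) = 0.0376261; m = ⌈20.7233/0.0376261⌉ = ⌈550.769⌉ = 551.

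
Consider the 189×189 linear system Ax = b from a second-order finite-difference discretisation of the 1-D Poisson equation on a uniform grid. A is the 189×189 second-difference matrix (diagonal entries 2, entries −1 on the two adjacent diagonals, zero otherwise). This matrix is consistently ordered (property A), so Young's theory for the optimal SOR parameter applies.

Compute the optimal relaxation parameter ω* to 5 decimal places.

ω* = 1.96747

spectrum of D⁻¹(L+U) = {cos(kπ/190) : 1≤k≤189}; ρ_J = cos(π/190) = 0.99986.
√(1 − cos²(π/190)) = sin(π/190) ≈ 0.016534.
So ω* = 2/1.016534 = 1.96747 (Young).
ρ_SOR = ω* − 1 ≈ 0.96747.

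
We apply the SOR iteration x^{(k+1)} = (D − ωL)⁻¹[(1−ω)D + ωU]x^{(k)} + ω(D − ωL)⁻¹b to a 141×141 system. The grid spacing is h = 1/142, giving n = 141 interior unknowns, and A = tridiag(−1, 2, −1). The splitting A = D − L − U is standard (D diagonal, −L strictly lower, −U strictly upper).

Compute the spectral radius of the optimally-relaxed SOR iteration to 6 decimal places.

ρ_SOR = 0.956713

With n=141, ρ(Jacobi) = cos(π/142) = 0.999755.
1 − cos²(π/142) = sin²(π/142) ⇒ √(1−ρ_J²) = sin(π/142) = 0.0221221.
ω* = 2 / (1 + 0.0221221) = 2 / 1.0221221 ≈ 1.956713.
ρ_SOR = ω* − 1 ≈ 0.956713.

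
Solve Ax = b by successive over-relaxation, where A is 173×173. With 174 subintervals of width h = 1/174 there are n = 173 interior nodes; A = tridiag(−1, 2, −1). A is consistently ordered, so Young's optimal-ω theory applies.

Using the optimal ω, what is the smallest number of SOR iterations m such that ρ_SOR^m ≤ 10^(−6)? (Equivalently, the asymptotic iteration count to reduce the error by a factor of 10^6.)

m = 383

n=173: λ(B_J) = 1 − λ(A)/2 = cos(kπ/174); k=1 gives ρ_J = 0.9998370.
√(1−ρ_J²) simplifies to sin(π/174) = 0.0180541.
[ω*] 2 ÷ (1 + 0.0180541) = 2 ÷ 1.0180541 = 1.9645321.
[ρ_SOR] ω* − 1 = 0.9645321.
Need (0.9645321)^m ≤ 10^(−6): m ≥ 6·ln10/|ln 0.9645321| = 13.8155/0.0361122 = 382.572 ⇒ m = 383.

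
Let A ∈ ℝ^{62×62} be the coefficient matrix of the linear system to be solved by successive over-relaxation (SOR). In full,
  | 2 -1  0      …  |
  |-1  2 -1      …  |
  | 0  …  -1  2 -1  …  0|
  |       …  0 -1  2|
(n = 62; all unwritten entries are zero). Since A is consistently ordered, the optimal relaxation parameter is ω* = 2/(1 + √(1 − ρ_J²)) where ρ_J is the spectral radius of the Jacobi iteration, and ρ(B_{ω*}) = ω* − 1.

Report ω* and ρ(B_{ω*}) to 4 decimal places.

ω* = 1.9050, ρ_SOR = 0.9050

ρ_J = max_k |cos(kπ/63)| = cos(π/63) = 0.9988
1 − cos²(π/63) = sin²(π/63) ⇒ √(1−ρ_J²) = sin(π/63) = 0.04985.
Then 2/(1+√(1−ρ_J²)) = 2/(1+0.04985); ω* = 2/1.04985 = 1.9050.
ρ_SOR = ω* − 1 ≈ 0.9050.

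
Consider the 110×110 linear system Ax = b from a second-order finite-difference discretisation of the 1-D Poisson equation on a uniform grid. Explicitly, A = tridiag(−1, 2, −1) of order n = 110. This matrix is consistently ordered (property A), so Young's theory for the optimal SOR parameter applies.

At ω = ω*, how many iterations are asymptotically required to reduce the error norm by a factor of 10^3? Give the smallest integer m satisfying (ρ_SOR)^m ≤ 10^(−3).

[ρ_J] n=110: ρ(B_J) = cos(π/(n+1)) = cos(π/111) = 0.9995995.
√(1−ρ_J²) simplifies to sin(π/111) = 0.0282989.
Young: ω* = 2/(1+√(1−ρ_J²)) = 2/(1+0.0282989) = 2/1.0282989 = 1.9449598.
and ρ(B_{ω*}) = 1.9449598 − 1 = 0.9449598.
(0.9449598)^m ≤ 10^{−3}  ⇒  m·ln(0.9449598) ≤ −3·ln10  ⇒  m ≥ 122.017  ⇒  m = 123

m = 123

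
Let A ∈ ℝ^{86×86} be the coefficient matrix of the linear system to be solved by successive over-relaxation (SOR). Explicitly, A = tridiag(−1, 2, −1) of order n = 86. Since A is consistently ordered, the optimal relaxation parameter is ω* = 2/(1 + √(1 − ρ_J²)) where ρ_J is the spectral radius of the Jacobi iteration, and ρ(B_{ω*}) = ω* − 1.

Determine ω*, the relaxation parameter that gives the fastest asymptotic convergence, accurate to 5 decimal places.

ω* = 1.93031

ρ_J = max_k |cos(kπ/87)| = cos(π/87) = 0.99935
√(1−ρ_J²) = |sin(π/87)| = 0.036102
[ω*] 2 ÷ (1 + 0.036102) = 2 ÷ 1.036102 = 1.93031.
ρ(B_{ω*}) = ω*−1 = 0.93031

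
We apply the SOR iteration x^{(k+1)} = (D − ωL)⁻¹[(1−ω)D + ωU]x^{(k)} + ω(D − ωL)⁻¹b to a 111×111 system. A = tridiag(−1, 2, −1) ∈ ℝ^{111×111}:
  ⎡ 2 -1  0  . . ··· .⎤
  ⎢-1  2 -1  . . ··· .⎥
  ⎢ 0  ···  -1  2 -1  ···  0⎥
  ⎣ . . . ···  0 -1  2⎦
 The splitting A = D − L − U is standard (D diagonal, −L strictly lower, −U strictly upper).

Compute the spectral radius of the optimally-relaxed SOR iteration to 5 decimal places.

With n=111, ρ(Jacobi) = cos(π/112) = 0.99961.
√(1 − cos²(π/112)) = sin(π/112) ≈ 0.028046.
So ω* = 2/1.028046 = 1.94544 (Young).
and ρ(B_{ω*}) = 1.94544 − 1 = 0.94544.

ρ_SOR = 0.94544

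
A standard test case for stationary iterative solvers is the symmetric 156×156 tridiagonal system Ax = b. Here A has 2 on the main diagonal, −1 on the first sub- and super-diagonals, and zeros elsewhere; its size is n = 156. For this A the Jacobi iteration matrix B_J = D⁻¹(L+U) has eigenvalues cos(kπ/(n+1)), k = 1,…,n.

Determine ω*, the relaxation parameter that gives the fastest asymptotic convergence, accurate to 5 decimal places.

ω* = 1.96077

B_J for the 156×156 system has eigenvalues cos(kπ/157); ρ_J = cos(π/157) = 0.99980.
root = sin(π/157) = 0.020009  (since 1−cos² = sin²).
So ω* = 2/1.020009 = 1.96077 (Young).
and ρ(B_{ω*}) = 1.96077 − 1 = 0.96077.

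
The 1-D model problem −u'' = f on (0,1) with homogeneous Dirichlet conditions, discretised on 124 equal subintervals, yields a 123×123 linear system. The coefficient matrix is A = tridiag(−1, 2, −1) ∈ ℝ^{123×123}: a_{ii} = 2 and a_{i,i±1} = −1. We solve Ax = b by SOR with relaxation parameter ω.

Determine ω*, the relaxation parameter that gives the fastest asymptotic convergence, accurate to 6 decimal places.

spectrum of D⁻¹(L+U) = {cos(kπ/124) : 1≤k≤123}; ρ_J = cos(π/124) = 0.999679.
√(1−ρ_J²) simplifies to sin(π/124) = 0.0253327.
ω* = 2/(1+0.0253327) = 1.950586
ρ_SOR = ω* − 1 ≈ 0.950586.

ω* = 1.950586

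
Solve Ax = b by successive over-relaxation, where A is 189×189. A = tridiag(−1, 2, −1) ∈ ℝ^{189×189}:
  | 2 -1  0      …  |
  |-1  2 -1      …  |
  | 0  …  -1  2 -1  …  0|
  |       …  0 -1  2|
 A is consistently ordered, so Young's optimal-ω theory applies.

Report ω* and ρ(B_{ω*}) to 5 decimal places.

ω* = 1.96747, ρ_SOR = 0.96747

ρ_J = max_k |cos(kπ/190)| = cos(π/190) = 0.99986
1 − cos²(π/190) = sin²(π/190) ⇒ √(1−ρ_J²) = sin(π/190) = 0.016534.
Then 2/(1+√(1−ρ_J²)) = 2/(1+0.016534); ω* = 2/1.016534 = 1.96747.
At ω = 1.96747 every |λ(B_ω)| = ω−1, so ρ_SOR = 0.96747.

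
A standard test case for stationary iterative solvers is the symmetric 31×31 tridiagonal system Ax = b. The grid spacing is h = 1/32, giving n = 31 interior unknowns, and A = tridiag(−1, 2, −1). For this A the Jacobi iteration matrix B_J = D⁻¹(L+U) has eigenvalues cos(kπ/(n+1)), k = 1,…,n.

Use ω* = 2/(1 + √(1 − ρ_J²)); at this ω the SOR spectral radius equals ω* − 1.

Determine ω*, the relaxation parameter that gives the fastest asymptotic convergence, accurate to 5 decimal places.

[ρ_J] n=31: ρ(B_J) = cos(π/(n+1)) = cos(π/32) = 0.99518.
√(1−ρ_J²) = |sin(π/32)| = 0.098017
Young: ω* = 2/(1+√(1−ρ_J²)) = 2/(1+0.098017) = 2/1.098017 = 1.82147.
and ρ(B_{ω*}) = 1.82147 − 1 = 0.82147.

ω* = 1.82147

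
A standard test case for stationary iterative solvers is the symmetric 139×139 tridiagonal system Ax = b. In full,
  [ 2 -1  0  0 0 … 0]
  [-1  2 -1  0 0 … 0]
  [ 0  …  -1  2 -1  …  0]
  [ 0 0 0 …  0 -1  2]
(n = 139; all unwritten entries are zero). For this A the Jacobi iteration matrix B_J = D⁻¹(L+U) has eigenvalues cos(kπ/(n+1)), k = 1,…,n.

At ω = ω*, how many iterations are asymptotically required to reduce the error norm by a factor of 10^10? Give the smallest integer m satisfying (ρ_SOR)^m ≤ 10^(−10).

ρ_J = max_k |cos(kπ/140)| = cos(π/140) = 0.9997482
√(1 − cos²(π/140)) = sin(π/140) ≈ 0.0224381.
ω* = 2/(1+0.0224381) = 1.9561086
Hence ρ(B_{ω*}) = 1.9561086 − 1 = 0.9561086.
m ≥ 10·ln10 / (−ln 0.9561086) = 513.011; smallest integer m = 514.

m = 514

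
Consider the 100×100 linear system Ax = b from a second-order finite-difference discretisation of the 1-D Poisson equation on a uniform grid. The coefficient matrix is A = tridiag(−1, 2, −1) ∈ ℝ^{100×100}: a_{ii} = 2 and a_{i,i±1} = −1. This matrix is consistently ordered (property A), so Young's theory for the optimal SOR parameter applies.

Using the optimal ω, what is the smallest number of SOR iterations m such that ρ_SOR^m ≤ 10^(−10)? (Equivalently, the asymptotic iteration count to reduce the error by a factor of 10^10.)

n=100: λ(B_J) = 1 − λ(A)/2 = cos(kπ/101); k=1 gives ρ_J = 0.9995163.
√(1−ρ_J²) simplifies to sin(π/101) = 0.0310999.
ω* = 2 / (1 + 0.0310999) = 2 / 1.0310999 ≈ 1.9396763.
[ρ_SOR] ω* − 1 = 0.9396763.
Need (0.9396763)^m ≤ 10^(−10): m ≥ 10·ln10/|ln 0.9396763| = 23.0259/0.0622198 = 370.074 ⇒ m = 371.

m = 371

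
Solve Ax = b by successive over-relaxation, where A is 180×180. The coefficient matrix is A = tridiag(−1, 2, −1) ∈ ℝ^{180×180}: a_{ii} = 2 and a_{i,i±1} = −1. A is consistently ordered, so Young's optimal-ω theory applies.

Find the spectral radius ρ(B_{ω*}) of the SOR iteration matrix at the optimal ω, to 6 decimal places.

ρ_SOR = 0.965880

With n=180, ρ(Jacobi) = cos(π/181) = 0.999849.
√(1−ρ_J²) simplifies to sin(π/181) = 0.0173560.
ω* = 2 / (1 + 0.0173560) = 2 / 1.0173560 ≈ 1.965880.
At ω = 1.965880 every |λ(B_ω)| = ω−1, so ρ_SOR = 0.965880.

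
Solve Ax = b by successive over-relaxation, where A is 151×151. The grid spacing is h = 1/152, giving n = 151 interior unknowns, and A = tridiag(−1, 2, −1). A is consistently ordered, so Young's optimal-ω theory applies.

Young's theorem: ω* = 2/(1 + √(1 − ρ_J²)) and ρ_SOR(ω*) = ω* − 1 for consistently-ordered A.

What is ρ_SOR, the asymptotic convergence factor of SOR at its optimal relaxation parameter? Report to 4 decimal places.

½·tridiag(1,0,1) at n=151: λ_k = cos(kπ/152); max |λ| at k=1 ⇒ ρ_J = cos(π/152) ≈ 0.9998.
1 − cos²(π/152) = sin²(π/152) ⇒ √(1−ρ_J²) = sin(π/152) = 0.02067.
So ω* = 2/1.02067 = 1.9595 (Young).
[ρ_SOR] ω* − 1 = 0.9595.

ρ_SOR = 0.9595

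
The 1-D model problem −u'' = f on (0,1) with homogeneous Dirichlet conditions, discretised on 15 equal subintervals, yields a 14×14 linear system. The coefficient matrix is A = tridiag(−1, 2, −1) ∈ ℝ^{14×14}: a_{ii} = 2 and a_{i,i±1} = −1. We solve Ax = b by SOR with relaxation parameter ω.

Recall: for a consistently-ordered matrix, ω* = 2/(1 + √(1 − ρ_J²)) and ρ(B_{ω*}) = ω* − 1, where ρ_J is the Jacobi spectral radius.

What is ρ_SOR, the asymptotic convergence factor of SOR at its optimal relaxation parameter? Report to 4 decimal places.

ρ_J = max_k |cos(kπ/15)| = cos(π/15) = 0.9781
√(1 − cos²(π/15)) = sin(π/15) ≈ 0.20791.
Young: ω* = 2/(1+√(1−ρ_J²)) = 2/(1+0.20791) = 2/1.20791 = 1.6558.
and ρ(B_{ω*}) = 1.6558 − 1 = 0.6558.

ρ_SOR = 0.6558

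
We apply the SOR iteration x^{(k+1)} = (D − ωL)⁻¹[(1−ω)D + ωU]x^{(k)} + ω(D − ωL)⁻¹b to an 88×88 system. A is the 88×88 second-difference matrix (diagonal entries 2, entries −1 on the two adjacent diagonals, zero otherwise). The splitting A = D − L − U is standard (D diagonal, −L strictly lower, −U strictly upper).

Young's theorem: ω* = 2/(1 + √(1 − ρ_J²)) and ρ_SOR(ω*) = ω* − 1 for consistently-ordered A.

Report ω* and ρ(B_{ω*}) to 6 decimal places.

spectrum of D⁻¹(L+U) = {cos(kπ/89) : 1≤k≤88}; ρ_J = cos(π/89) = 0.999377.
√(1−ρ_J²) = |sin(π/89)| = 0.0352915
Young: ω* = 2/(1+√(1−ρ_J²)) = 2/(1+0.0352915) = 2/1.0352915 = 1.931823.
Hence ρ(B_{ω*}) = 1.931823 − 1 = 0.931823.

ω* = 1.931823, ρ_SOR = 0.931823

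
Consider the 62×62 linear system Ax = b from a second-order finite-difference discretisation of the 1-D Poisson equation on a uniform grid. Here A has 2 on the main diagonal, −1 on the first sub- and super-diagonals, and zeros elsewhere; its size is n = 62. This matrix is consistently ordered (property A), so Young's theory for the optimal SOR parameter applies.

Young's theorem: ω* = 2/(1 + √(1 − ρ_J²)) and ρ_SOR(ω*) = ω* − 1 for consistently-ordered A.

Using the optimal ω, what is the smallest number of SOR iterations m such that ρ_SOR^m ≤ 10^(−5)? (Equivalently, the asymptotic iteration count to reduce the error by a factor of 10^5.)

n=62: λ(B_J) = 1 − λ(A)/2 = cos(kπ/63); k=1 gives ρ_J = 0.9987569.
√(1−ρ_J²) = |sin(π/63)| = 0.0498459
Young: ω* = 2/(1+√(1−ρ_J²)) = 2/(1+0.0498459) = 2/1.0498459 = 1.9050415.
ρ_SOR = ω* − 1 = 1.9050415 − 1 = 0.9050415.
ρ_SOR^m ≤ 10^(−5) ⇔ m ≥ 5·ln10/(−ln 0.9050415) = 11.5129/0.0997745 = 115.389; m = ⌈115.389⌉ = 116.

m = 116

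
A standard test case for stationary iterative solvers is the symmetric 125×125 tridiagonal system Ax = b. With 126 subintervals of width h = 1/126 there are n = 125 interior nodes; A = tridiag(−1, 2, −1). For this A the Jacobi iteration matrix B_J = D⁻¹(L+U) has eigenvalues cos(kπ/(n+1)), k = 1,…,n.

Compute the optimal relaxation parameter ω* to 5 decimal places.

spectrum of D⁻¹(L+U) = {cos(kπ/126) : 1≤k≤125}; ρ_J = cos(π/126) = 0.99969.
1 − cos²(π/126) = sin²(π/126) ⇒ √(1−ρ_J²) = sin(π/126) = 0.024931.
ω* = 2 / (1 + 0.024931) = 2 / 1.024931 ≈ 1.95135.
ρ(B_{ω*}) = ω*−1 = 0.95135

ω* = 1.95135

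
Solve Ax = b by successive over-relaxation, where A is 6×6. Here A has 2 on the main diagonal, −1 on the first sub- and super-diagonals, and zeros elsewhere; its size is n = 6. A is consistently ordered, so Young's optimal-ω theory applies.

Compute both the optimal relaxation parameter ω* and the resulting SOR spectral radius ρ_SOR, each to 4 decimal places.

ω* = 1.3948, ρ_SOR = 0.3948

[ρ_J] n=6: ρ(B_J) = cos(π/(n+1)) = cos(π/7) = 0.9010.
1 − cos²(π/7) = sin²(π/7) ⇒ √(1−ρ_J²) = sin(π/7) = 0.43388.
ω* = 2/(1+0.43388) = 1.3948
ρ_SOR = ω* − 1 ≈ 0.3948.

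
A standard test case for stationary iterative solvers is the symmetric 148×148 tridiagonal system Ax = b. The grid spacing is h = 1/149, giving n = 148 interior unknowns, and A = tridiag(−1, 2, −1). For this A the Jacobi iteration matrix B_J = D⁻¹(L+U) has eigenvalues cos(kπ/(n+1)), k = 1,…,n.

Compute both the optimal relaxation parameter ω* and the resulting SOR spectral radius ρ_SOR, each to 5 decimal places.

spectrum of D⁻¹(L+U) = {cos(kπ/149) : 1≤k≤148}; ρ_J = cos(π/149) = 0.99978.
√(1 − cos²(π/149)) = sin(π/149) ≈ 0.021083.
ω* = 2 / (1 + 0.021083) = 2 / 1.021083 ≈ 1.95870.
ρ_SOR = ω* − 1 = 1.95870 − 1 = 0.95870.

ω* = 1.95870, ρ_SOR = 0.95870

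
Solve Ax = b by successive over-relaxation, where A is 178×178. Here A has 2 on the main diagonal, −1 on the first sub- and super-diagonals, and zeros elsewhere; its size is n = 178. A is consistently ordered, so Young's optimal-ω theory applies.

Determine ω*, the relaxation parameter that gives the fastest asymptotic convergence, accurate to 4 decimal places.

ω* = 1.9655

[ρ_J] n=178: ρ(B_J) = cos(π/(n+1)) = cos(π/179) = 0.9998.
√(1−ρ_J²) = |sin(π/179)| = 0.01755
ω* = 2/(1+0.01755) = 1.9655
At ω = 1.9655 every |λ(B_ω)| = ω−1, so ρ_SOR = 0.9655.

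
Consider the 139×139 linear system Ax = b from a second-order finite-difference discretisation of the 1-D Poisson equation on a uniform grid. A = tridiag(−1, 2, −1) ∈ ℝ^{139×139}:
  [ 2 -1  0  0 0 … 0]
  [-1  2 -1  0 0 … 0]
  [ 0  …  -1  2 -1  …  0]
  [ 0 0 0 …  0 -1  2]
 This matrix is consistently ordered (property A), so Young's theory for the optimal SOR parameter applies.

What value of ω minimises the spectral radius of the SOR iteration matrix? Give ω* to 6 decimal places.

ω* = 1.956109

n=139: λ(B_J) = 1 − λ(A)/2 = cos(kπ/140); k=1 gives ρ_J = 0.999748.
√(1 − cos²(π/140)) = sin(π/140) ≈ 0.0224381.
ω* = 2 / (1 + 0.0224381) = 2 / 1.0224381 ≈ 1.956109.
ρ_SOR = ω* − 1 ≈ 0.956109.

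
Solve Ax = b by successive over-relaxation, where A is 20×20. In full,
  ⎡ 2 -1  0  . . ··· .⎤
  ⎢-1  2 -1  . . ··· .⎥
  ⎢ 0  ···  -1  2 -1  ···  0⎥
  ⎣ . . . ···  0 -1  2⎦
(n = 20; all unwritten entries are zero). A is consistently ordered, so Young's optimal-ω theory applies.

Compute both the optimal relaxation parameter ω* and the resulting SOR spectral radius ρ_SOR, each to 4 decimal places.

ω* = 1.7406, ρ_SOR = 0.7406

With n=20, ρ(Jacobi) = cos(π/21) = 0.9888.
√(1 − cos²(π/21)) = sin(π/21) ≈ 0.14904.
ω* = 2/(1 + 0.14904) = 2/1.14904 = 1.7406.
ρ(B_{ω*}) = ω*−1 = 0.7406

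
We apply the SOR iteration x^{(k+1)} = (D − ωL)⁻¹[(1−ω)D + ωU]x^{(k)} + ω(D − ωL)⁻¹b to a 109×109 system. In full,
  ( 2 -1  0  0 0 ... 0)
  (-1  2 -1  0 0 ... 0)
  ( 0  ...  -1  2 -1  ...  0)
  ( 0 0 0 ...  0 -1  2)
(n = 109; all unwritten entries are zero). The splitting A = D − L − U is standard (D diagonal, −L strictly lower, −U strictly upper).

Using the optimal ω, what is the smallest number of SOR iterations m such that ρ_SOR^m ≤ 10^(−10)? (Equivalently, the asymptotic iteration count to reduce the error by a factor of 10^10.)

½·tridiag(1,0,1) at n=109: λ_k = cos(kπ/110); max |λ| at k=1 ⇒ ρ_J = cos(π/110) ≈ 0.9995922.
√(1−ρ_J²) = |sin(π/110)| = 0.0285561
ω* = 2/(1+0.0285561) = 1.9444734
At ω = 1.9444734 every |λ(B_ω)| = ω−1, so ρ_SOR = 0.9444734.
(0.9444734)^m ≤ 10^{−10}  ⇒  m·ln(0.9444734) ≤ −10·ln10  ⇒  m ≥ 403.059  ⇒  m = 404

m = 404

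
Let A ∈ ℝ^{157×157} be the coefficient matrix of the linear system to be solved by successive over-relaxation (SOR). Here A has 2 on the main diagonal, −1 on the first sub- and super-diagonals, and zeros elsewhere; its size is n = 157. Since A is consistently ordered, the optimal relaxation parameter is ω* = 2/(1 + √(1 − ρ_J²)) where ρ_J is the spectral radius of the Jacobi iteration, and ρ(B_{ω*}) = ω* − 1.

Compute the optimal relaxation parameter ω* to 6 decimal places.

With n=157, ρ(Jacobi) = cos(π/158) = 0.999802.
√(1−ρ_J²) = |sin(π/158)| = 0.0198822
Then 2/(1+√(1−ρ_J²)) = 2/(1+0.0198822); ω* = 2/1.0198822 = 1.961011.
and ρ(B_{ω*}) = 1.961011 − 1 = 0.961011.

ω* = 1.961011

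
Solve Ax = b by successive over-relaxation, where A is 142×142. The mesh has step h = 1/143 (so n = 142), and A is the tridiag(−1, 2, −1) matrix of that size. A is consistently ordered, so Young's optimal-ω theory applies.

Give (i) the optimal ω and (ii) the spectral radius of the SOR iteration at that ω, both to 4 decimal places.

[ρ_J] n=142: ρ(B_J) = cos(π/(n+1)) = cos(π/143) = 0.9998.
1 − cos²(π/143) = sin²(π/143) ⇒ √(1−ρ_J²) = sin(π/143) = 0.02197.
ω* = 2 / (1 + 0.02197) = 2 / 1.02197 ≈ 1.9570.
[ρ_SOR] ω* − 1 = 0.9570.

ω* = 1.9570, ρ_SOR = 0.9570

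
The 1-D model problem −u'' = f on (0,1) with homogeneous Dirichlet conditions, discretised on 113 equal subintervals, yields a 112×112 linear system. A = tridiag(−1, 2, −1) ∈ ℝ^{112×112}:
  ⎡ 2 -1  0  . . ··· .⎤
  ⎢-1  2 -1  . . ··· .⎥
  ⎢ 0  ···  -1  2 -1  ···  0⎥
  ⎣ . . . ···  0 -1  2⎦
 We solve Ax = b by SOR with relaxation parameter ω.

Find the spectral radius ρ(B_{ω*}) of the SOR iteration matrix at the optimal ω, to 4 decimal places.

ρ_SOR = 0.9459

½·tridiag(1,0,1) at n=112: λ_k = cos(kπ/113); max |λ| at k=1 ⇒ ρ_J = cos(π/113) ≈ 0.9996.
root = sin(π/113) = 0.02780  (since 1−cos² = sin²).
[ω*] 2 ÷ (1 + 0.02780) = 2 ÷ 1.02780 = 1.9459.
At ω = 1.9459 every |λ(B_ω)| = ω−1, so ρ_SOR = 0.9459.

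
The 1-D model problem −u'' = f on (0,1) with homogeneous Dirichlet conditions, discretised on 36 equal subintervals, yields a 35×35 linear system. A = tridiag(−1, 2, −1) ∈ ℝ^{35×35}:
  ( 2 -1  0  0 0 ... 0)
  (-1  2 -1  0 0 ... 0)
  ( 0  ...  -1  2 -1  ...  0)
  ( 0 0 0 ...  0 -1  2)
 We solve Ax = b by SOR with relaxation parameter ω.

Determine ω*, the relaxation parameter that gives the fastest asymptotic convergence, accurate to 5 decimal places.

ω* = 1.83966

[ρ_J] n=35: ρ(B_J) = cos(π/(n+1)) = cos(π/36) = 0.99619.
1 − cos²(π/36) = sin²(π/36) ⇒ √(1−ρ_J²) = sin(π/36) = 0.087156.
ω* = 2 / (1 + 0.087156) = 2 / 1.087156 ≈ 1.83966.
ρ_SOR = ω* − 1 ≈ 0.83966.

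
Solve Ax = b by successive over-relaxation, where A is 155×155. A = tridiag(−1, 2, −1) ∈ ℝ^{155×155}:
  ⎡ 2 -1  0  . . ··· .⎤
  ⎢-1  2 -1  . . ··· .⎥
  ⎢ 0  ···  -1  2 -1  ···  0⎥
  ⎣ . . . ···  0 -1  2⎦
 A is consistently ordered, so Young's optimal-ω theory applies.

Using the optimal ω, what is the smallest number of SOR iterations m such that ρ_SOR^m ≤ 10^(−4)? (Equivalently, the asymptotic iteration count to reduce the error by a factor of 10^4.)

m = 229

n=155: λ(B_J) = 1 − λ(A)/2 = cos(kπ/156); k=1 gives ρ_J = 0.9997972.
√(1−ρ_J²) simplifies to sin(π/156) = 0.0201371.
[ω*] 2 ÷ (1 + 0.0201371) = 2 ÷ 1.0201371 = 1.9605208.
ρ(B_{ω*}) = ω*−1 = 0.9605208
(0.9605208)^m ≤ 10^{−4}  ⇒  m·ln(0.9605208) ≤ −4·ln10  ⇒  m ≥ 228.660  ⇒  m = 229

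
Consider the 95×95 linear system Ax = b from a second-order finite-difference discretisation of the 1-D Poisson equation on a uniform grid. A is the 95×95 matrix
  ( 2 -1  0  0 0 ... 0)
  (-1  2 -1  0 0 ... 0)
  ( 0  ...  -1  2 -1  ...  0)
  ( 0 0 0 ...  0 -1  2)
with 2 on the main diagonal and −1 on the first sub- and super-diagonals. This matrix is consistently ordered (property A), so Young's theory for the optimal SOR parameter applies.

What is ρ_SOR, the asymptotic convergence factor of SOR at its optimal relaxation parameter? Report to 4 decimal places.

ρ_SOR = 0.9366

B_J for the 95×95 system has eigenvalues cos(kπ/96); ρ_J = cos(π/96) = 0.9995.
root = sin(π/96) = 0.03272  (since 1−cos² = sin²).
[ω*] 2 ÷ (1 + 0.03272) = 2 ÷ 1.03272 = 1.9366.
ρ_SOR = ω* − 1 = 1.9366 − 1 = 0.9366.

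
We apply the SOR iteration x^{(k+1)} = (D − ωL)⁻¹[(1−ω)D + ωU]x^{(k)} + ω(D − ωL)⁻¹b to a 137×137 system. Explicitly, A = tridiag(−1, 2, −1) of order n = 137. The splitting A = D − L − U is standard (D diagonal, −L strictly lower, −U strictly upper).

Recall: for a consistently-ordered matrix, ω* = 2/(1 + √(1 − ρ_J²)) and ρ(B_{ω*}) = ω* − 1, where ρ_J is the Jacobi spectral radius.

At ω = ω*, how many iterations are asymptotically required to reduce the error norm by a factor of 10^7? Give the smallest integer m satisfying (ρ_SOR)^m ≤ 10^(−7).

[ρ_J] n=137: ρ(B_J) = cos(π/(n+1)) = cos(π/138) = 0.9997409.
1 − cos²(π/138) = sin²(π/138) ⇒ √(1−ρ_J²) = sin(π/138) = 0.0227632.
Young: ω* = 2/(1+√(1−ρ_J²)) = 2/(1+0.0227632) = 2/1.0227632 = 1.9554869.
[ρ_SOR] ω* − 1 = 0.9554869.
(0.9554869)^m ≤ 10^{−7}  ⇒  m·ln(0.9554869) ≤ −7·ln10  ⇒  m ≥ 353.978  ⇒  m = 354

m = 354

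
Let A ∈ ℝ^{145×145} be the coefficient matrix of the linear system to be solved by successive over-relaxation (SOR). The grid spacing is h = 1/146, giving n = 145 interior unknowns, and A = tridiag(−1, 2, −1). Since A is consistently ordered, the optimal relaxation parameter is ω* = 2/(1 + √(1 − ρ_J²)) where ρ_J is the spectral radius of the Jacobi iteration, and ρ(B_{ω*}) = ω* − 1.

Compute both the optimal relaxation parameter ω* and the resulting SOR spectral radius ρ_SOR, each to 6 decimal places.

n=145: λ(B_J) = 1 − λ(A)/2 = cos(kπ/146); k=1 gives ρ_J = 0.999769.
√(1−ρ_J²) = |sin(π/146)| = 0.0215161
ω* = 2/(1 + 0.0215161) = 2/1.0215161 = 1.957874.
ρ_SOR = ω* − 1 ≈ 0.957874.

ω* = 1.957874, ρ_SOR = 0.957874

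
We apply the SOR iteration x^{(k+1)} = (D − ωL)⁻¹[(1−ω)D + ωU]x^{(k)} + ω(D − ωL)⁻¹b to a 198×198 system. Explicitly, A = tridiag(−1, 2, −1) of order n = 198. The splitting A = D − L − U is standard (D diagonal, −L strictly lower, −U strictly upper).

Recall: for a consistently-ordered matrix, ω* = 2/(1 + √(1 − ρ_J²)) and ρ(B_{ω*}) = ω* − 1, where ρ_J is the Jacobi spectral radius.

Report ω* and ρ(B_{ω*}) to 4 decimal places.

ω* = 1.9689, ρ_SOR = 0.9689

ρ_J = max_k |cos(kπ/199)| = cos(π/199) = 0.9999
root = sin(π/199) = 0.01579  (since 1−cos² = sin²).
Then 2/(1+√(1−ρ_J²)) = 2/(1+0.01579); ω* = 2/1.01579 = 1.9689.
[ρ_SOR] ω* − 1 = 0.9689.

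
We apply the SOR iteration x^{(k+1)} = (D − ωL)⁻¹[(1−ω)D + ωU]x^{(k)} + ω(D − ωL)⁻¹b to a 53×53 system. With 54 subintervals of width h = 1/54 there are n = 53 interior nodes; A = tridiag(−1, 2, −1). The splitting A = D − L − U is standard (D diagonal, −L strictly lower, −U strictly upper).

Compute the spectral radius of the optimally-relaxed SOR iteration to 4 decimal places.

½·tridiag(1,0,1) at n=53: λ_k = cos(kπ/54); max |λ| at k=1 ⇒ ρ_J = cos(π/54) ≈ 0.9983.
root = sin(π/54) = 0.05814  (since 1−cos² = sin²).
ω* = 2 / (1 + 0.05814) = 2 / 1.05814 ≈ 1.8901.
ρ(B_{ω*}) = ω*−1 = 0.8901

ρ_SOR = 0.8901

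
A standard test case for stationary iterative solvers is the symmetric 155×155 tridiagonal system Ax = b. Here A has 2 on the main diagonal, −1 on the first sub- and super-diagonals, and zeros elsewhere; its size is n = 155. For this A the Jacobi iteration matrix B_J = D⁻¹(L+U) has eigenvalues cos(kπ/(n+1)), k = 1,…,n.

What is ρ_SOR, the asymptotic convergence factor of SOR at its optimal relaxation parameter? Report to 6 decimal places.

ρ_J = max_k |cos(kπ/156)| = cos(π/156) = 0.999797
1 − cos²(π/156) = sin²(π/156) ⇒ √(1−ρ_J²) = sin(π/156) = 0.0201371.
ω* = 2 / (1 + 0.0201371) = 2 / 1.0201371 ≈ 1.960521.
ρ_SOR = ω* − 1 = 1.960521 − 1 = 0.960521.

ρ_SOR = 0.960521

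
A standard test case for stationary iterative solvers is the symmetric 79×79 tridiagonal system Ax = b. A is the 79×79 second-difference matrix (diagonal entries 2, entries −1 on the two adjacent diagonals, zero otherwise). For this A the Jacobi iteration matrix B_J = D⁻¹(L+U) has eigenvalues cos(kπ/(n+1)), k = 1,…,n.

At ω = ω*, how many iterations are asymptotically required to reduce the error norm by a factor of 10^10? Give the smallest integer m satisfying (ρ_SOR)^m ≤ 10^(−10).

m = 294

½·tridiag(1,0,1) at n=79: λ_k = cos(kπ/80); max |λ| at k=1 ⇒ ρ_J = cos(π/80) ≈ 0.9992290.
√(1−ρ_J²) = |sin(π/80)| = 0.0392598
ω* = 2/(1 + 0.0392598) = 2/1.0392598 = 1.9244466.
Hence ρ(B_{ω*}) = 1.9244466 − 1 = 0.9244466.
10·ln10 = 23.0259; −ln(0.9244466) = 0.07856; m = ⌈23.0259/0.07856⌉ = ⌈293.100⌉ = 294.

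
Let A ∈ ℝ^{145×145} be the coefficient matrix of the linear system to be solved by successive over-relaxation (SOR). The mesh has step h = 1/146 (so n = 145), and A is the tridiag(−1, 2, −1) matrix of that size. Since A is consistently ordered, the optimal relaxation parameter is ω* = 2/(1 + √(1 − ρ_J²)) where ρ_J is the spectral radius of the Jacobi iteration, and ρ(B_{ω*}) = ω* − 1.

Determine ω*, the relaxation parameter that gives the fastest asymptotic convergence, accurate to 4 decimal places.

B_J for the 145×145 system has eigenvalues cos(kπ/146); ρ_J = cos(π/146) = 0.9998.
√(1 − cos²(π/146)) = sin(π/146) ≈ 0.02152.
Then 2/(1+√(1−ρ_J²)) = 2/(1+0.02152); ω* = 2/1.02152 = 1.9579.
ρ(B_{ω*}) = ω*−1 = 0.9579

ω* = 1.9579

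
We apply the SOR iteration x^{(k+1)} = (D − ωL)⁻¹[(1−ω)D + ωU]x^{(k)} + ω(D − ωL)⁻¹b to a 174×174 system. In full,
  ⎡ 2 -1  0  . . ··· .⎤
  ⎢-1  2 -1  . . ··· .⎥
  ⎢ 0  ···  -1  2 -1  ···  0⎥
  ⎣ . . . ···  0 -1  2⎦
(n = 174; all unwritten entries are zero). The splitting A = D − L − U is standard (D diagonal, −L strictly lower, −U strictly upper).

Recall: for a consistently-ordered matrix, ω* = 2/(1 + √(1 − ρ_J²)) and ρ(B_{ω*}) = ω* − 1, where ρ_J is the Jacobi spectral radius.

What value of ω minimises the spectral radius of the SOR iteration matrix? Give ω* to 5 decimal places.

spectrum of D⁻¹(L+U) = {cos(kπ/175) : 1≤k≤174}; ρ_J = cos(π/175) = 0.99984.
√(1−ρ_J²) simplifies to sin(π/175) = 0.017951.
ω* = 2 / (1 + 0.017951) = 2 / 1.017951 ≈ 1.96473.
ρ_SOR = ω* − 1 = 1.96473 − 1 = 0.96473.

ω* = 1.96473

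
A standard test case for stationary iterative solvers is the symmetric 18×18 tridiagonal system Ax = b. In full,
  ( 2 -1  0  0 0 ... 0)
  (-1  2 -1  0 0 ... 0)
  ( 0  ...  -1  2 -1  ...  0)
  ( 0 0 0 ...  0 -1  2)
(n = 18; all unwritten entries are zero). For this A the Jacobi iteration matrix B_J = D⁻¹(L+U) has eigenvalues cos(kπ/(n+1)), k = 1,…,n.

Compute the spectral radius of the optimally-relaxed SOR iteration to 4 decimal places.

B_J for the 18×18 system has eigenvalues cos(kπ/19); ρ_J = cos(π/19) = 0.9864.
√(1−ρ_J²) simplifies to sin(π/19) = 0.16459.
Then 2/(1+√(1−ρ_J²)) = 2/(1+0.16459); ω* = 2/1.16459 = 1.7173.
ρ_SOR = ω* − 1 = 1.7173 − 1 = 0.7173.

ρ_SOR = 0.7173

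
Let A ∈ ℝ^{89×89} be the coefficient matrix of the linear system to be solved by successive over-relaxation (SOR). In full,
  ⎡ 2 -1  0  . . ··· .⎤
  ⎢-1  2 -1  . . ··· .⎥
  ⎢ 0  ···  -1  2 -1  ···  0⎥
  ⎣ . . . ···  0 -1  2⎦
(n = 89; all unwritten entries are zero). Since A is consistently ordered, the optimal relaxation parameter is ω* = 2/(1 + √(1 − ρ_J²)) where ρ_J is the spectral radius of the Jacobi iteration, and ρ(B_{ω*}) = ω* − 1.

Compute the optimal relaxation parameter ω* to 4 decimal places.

ρ_J = max_k |cos(kπ/90)| = cos(π/90) = 0.9994
root = sin(π/90) = 0.03490  (since 1−cos² = sin²).
[ω*] 2 ÷ (1 + 0.03490) = 2 ÷ 1.03490 = 1.9326.
ρ_SOR = ω* − 1 = 1.9326 − 1 = 0.9326.

ω* = 1.9326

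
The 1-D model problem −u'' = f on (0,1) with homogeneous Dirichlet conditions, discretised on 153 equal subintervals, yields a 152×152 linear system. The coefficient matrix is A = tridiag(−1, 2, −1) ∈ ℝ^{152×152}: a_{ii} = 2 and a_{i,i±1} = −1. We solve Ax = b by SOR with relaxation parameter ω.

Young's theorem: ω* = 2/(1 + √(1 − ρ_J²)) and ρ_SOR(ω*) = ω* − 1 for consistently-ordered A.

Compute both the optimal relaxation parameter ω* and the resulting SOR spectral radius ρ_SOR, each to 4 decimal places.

ω* = 1.9598, ρ_SOR = 0.9598

B_J for the 152×152 system has eigenvalues cos(kπ/153); ρ_J = cos(π/153) = 0.9998.
√(1−ρ_J²) simplifies to sin(π/153) = 0.02053.
ω* = 2/(1+0.02053) = 1.9598
ρ_SOR = ω* − 1 = 1.9598 − 1 = 0.9598.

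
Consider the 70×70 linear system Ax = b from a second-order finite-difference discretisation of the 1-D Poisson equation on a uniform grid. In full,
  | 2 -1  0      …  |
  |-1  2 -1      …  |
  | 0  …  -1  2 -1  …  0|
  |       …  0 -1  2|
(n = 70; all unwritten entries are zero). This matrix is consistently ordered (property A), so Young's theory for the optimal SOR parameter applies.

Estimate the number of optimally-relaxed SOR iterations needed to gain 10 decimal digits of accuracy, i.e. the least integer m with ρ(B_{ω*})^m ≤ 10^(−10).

m = 261

n=70: λ(B_J) = 1 − λ(A)/2 = cos(kπ/71); k=1 gives ρ_J = 0.9990212.
√(1−ρ_J²) = |sin(π/71)| = 0.0442333
ω* = 2/(1+0.0442333) = 1.9152808
ρ(B_{ω*}) = ω*−1 = 0.9152808
For 10 digits: m = 10·ln10 / (−ln 0.9152808) = 23.0259/0.0885244 = 260.108; round up → m = 261.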